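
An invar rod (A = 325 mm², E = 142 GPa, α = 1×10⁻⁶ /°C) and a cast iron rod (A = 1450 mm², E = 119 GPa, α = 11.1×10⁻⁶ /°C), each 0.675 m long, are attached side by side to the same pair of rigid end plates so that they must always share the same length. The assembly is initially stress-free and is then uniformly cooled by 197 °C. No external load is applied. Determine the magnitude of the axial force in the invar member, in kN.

P ≈ 72.4 kN (compressive in the invar)

The cast iron has the larger α, so on cooling it would change length more than the invar if both were free. The rigid plates force a common final length, so the cast iron is put into tension and the invar into compression, with equal and opposite forces P (no external load).
Setting the final lengths equal and cancelling L: (α₁ − α₂)ΔT = P/(A₁E₁) + P/(A₂E₂).
|α₁ − α₂|·ΔT = 10.1×10⁻⁶ × 197 = 0.00199.
1/(A₁E₁) + 1/(A₂E₂) = 1/(325×142×10³) + 1/(1450×119×10³) = 2.746×10⁻⁸ N⁻¹.
P = 0.00199 / 2.746×10⁻⁸ = 72450 N = 72.45 kN.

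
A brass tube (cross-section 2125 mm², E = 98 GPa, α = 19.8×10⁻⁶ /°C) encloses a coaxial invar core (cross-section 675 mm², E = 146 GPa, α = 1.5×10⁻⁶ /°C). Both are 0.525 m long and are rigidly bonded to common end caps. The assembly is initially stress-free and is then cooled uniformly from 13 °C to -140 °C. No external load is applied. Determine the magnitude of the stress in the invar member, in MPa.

The brass has the larger α, so on cooling it would change length more than the invar if both were free. The rigid plates force a common final length, so the brass is put into tension and the invar into compression, with equal and opposite forces P (no external load).
Setting the final lengths equal and cancelling L: (α₁ − α₂)ΔT = P/(A₁E₁) + P/(A₂E₂).
|α₁ − α₂|·ΔT = 18.3×10⁻⁶ × 153 = 0.0028.
1/(A₁E₁) + 1/(A₂E₂) = 1/(2125×98×10³) + 1/(675×146×10³) = 1.495×10⁻⁸ N⁻¹.
So P = 0.0028 / 1.495×10⁻⁸ = 187.3 kN.
σ_{invar} = P/A₂ = 187300/675 = 277.5 MPa, compressive.

σ ≈ 277 MPa (compressive)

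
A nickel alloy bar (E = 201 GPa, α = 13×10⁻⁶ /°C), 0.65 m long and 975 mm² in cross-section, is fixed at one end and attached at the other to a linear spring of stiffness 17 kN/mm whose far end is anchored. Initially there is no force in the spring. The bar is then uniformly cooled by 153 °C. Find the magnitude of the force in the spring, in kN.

P ≈ 20.8 kN

If the spring were absent the bar would shorten by αΔT L = 13×10⁻⁶ × 153 × 650 = 1.293 mm.
With a force P in the spring, the elastic change of the bar is PL/(AE) and that of the spring is P/k; compatibility requires their sum to equal δ_free.
P [ L/(AE) + 1/k ] = δ_free → P [ 650/(975×201×10³) + 1/(17×10³) ] = 1.293.
P = 1.293 / 6.214×10⁻⁵ = 20810 N.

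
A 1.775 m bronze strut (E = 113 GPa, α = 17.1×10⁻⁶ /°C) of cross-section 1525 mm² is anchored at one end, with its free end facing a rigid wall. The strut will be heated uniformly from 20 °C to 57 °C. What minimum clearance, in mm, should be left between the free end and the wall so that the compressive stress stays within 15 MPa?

g ≈ 0.887 mm

With no wall the strut would lengthen by αΔT L = 17.1×10⁻⁶ × 37 × 1775 = 1.123 mm.
A stress of 15 MPa corresponds to the wall pushing the strut back by σL/E = 15×1775/(113×10³) = 0.2356 mm.
The gap must absorb the remainder: g_min = 1.123 − 0.2356 = 0.8874 mm.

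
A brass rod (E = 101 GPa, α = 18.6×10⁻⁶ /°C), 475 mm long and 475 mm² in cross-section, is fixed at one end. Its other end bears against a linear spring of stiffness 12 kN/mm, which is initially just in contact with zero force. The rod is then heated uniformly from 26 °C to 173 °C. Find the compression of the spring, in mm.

δ ≈ 1.16 mm

If the spring were absent the rod would lengthen by αΔT L = 18.6×10⁻⁶ × 147 × 475 = 1.299 mm.
Let P be the compressive force at the spring. The rod shortens elastically by PL/(AE) and the spring compresses by P/k; together these equal δ_free.
So P = δ_free / [L/(AE) + 1/k] = 1.299 / [ 475/(475×101×10³) + 1/(12×10³) ].
P = 1.299 / 9.323×10⁻⁵ = 13930 N.
Spring compression = P/k = 13930/(12×10³) = 1.161 mm.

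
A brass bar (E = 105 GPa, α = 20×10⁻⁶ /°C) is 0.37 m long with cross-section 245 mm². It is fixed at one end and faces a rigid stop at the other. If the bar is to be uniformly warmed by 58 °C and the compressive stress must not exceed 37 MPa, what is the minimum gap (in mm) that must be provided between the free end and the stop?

With no wall the bar would lengthen by αΔT L = 20×10⁻⁶ × 58 × 370 = 0.4292 mm.
At the allowable stress the elastic shortening the wall may impose is σL/E = 37 × 370 / (105×10³) = 0.1304 mm.
So the gap has to take up the difference, g_min = δ_free − σL/E = 0.4292 − 0.1304 = 0.2988 mm.

g ≈ 0.299 mm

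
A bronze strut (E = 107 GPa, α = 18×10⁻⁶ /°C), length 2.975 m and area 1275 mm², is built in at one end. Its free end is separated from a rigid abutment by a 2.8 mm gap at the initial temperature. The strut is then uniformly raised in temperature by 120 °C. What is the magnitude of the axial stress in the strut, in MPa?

σ ≈ 130 MPa (compressive)

Unrestrained expansion: δ_free = αΔT L = 18×10⁻⁶ × 120 × 2975 = 6.426 mm.
This exceeds the 2.8 mm gap, so the wall pushes back. The portion of expansion that must be recovered elastically is δ_free − gap = 6.426 − 2.8 = 3.626 mm.
That suppressed elongation corresponds to σ = E·Δ/L = 107×10³ × 3.626/2975 = 130.4 MPa.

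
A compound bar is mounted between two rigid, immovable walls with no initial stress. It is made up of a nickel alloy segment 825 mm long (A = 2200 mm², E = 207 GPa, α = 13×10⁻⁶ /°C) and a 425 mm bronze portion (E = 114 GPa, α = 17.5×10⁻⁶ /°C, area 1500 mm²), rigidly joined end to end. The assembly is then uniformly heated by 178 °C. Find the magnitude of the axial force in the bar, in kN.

P ≈ 752 kN (compressive)

With the walls removed the bar would change length by δ_free = Σ αᵢΔT Lᵢ = 13×10⁻⁶×178×825 + 17.5×10⁻⁶×178×425 = 3.233 mm.
The rigid supports impose zero overall length change; the single axial force P common to all segments must satisfy P Σ Lᵢ/(AᵢEᵢ) = δ_free.
Σ Lᵢ/(AᵢEᵢ) = 825/(2200×207×10³) + 425/(1500×114×10³) = 4.297×10⁻⁶ mm/N.
So P = 3.233 / 4.297×10⁻⁶ = 752.4 kN, compressive.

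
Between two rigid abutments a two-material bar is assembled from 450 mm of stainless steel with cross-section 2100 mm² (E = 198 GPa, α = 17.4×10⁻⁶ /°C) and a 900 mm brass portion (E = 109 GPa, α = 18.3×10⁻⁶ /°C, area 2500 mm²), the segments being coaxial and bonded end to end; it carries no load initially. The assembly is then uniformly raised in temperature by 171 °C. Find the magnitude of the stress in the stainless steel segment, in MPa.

σ ≈ 451 MPa (compressive)

If the supports were absent, the total length change would be Σ αᵢΔT Lᵢ = 17.4×10⁻⁶×171×450 + 18.3×10⁻⁶×171×900 = 4.155 mm.
The walls prevent any net length change, so an axial force P (same in every segment) develops. Compatibility: P · Σ Lᵢ/(AᵢEᵢ) = δ_free.
Σ Lᵢ/(AᵢEᵢ) = 450/(2100×198×10³) + 900/(2500×109×10³) = 4.385×10⁻⁶ mm/N.
P = 4.155 / 4.385×10⁻⁶ = 947600 N = 947.6 kN, compressive.
σ_{stainless steel} = P / A = 947600 / 2100 = 451.2 MPa.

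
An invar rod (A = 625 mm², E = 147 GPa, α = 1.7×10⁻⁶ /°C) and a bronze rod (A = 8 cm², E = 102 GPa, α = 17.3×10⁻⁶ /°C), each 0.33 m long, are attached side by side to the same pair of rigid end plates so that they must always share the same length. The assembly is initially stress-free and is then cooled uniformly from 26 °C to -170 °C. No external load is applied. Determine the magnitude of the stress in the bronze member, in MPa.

σ ≈ 165 MPa (tensile)

Equilibrium of a rigid end plate with no external load gives equal and opposite internal forces ±P in the two members. Since α_{bronze} > α_{invar}, cooling drives the bronze into tension and the invar into compression.
Compatibility of the two members (thermal + elastic change equal): (α₁ − α₂)ΔT = P·[1/(A₁E₁) + 1/(A₂E₂)].
|α₁ − α₂|·ΔT = 15.6×10⁻⁶ × 196 = 0.003058.
1/(A₁E₁) + 1/(A₂E₂) = 1/(625×147×10³) + 1/(800×102×10³) = 2.314×10⁻⁸ N⁻¹.
P = 0.003058 / 2.314×10⁻⁸ = 132100 N = 132.1 kN.
σ_{bronze} = P/A₂ = 132100/800 = 165.2 MPa, tensile.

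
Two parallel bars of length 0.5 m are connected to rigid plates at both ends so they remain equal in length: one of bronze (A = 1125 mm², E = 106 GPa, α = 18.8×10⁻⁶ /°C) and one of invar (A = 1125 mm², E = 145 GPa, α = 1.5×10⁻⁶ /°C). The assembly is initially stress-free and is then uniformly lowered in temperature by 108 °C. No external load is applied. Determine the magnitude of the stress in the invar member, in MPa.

Equilibrium of a rigid end plate with no external load gives equal and opposite internal forces ±P in the two members. Since α_{bronze} > α_{invar}, cooling drives the bronze into tension and the invar into compression.
Setting the final lengths equal and cancelling L: (α₁ − α₂)ΔT = P/(A₁E₁) + P/(A₂E₂).
|α₁ − α₂|·ΔT = 17.3×10⁻⁶ × 108 = 0.001868.
1/(A₁E₁) + 1/(A₂E₂) = 1/(1125×106×10³) + 1/(1125×145×10³) = 1.452×10⁻⁸ N⁻¹.
So P = 0.001868 / 1.452×10⁻⁸ = 128.7 kN.
σ_{invar} = P/A₂ = 128700/1125 = 114.4 MPa, compressive.

σ ≈ 114 MPa (compressive)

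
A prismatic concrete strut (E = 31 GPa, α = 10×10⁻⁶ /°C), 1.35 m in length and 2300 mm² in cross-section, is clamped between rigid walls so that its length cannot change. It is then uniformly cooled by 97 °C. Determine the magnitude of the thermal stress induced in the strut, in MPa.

σ ≈ 30.1 MPa (tensile)

Because both ends are immovable the net strain is zero, and the suppressed thermal strain is αΔT = 10×10⁻⁶ × 97 = 970×10⁻⁶.
σ = EαΔT = 31×10³ × 10×10⁻⁶ × 97 = 30.07 MPa (tensile; the strut is trying to contract).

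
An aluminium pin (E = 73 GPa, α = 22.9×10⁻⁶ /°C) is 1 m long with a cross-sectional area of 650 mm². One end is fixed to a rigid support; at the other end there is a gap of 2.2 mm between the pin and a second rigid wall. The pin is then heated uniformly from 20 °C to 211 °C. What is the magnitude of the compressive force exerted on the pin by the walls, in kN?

If the wall were absent the pin would grow by αΔT L = 22.9×10⁻⁶ × 191 × 1000 = 4.374 mm.
This exceeds the 2.2 mm gap, so the wall pushes back. The portion of expansion that must be recovered elastically is δ_free − gap = 4.374 − 2.2 = 2.174 mm.
So σ = E(δ_free − g)/L = 73×10³ × 2.174/1000 = 158.7 MPa.
P = σA = 158.7 × 650 = 103.2 kN.

P ≈ 103 kN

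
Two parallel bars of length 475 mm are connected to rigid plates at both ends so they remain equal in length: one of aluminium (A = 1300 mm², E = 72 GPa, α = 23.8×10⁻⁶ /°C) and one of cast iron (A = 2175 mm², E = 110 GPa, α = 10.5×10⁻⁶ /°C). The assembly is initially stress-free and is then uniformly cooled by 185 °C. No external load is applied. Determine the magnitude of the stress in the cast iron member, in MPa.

σ ≈ 76.1 MPa (compressive)

The aluminium has the larger α, so on cooling it would change length more than the cast iron if both were free. The rigid plates force a common final length, so the aluminium is put into tension and the cast iron into compression, with equal and opposite forces P (no external load).
Equating the net (thermal + elastic) strains gives |α₁ − α₂|·ΔT = P·[1/(A₁E₁) + 1/(A₂E₂)].
|α₁ − α₂|·ΔT = 13.3×10⁻⁶ × 185 = 0.002461.
1/(A₁E₁) + 1/(A₂E₂) = 1/(1300×72×10³) + 1/(2175×110×10³) = 1.486×10⁻⁸ N⁻¹.
P = 0.002461 / 1.486×10⁻⁸ = 165500 N = 165.5 kN.
σ_{cast iron} = P/A₂ = 165500/2175 = 76.11 MPa, compressive.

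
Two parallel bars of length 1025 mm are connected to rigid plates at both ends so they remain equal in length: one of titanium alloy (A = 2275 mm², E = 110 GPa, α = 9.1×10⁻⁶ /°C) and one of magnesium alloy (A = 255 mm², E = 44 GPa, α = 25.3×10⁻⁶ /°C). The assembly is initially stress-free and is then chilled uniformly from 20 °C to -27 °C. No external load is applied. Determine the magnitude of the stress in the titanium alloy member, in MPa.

Both members must finish at the same length. With the larger α, the magnesium alloy tends to over-contract; the plates restrain it, putting the magnesium alloy in tension and the titanium alloy in compression. With no external load the two internal forces are equal and opposite, magnitude P.
Setting the final lengths equal and cancelling L: (α₁ − α₂)ΔT = P/(A₁E₁) + P/(A₂E₂).
|α₁ − α₂|·ΔT = 16.2×10⁻⁶ × 47 = 0.0007614.
1/(A₁E₁) + 1/(A₂E₂) = 1/(2275×110×10³) + 1/(255×44×10³) = 9.312×10⁻⁸ N⁻¹.
P = 0.0007614 / 9.312×10⁻⁸ = 8176 N = 8.176 kN.
σ_{titanium alloy} = P/A₁ = 8176/2275 = 3.594 MPa, compressive.

σ ≈ 3.59 MPa (compressive)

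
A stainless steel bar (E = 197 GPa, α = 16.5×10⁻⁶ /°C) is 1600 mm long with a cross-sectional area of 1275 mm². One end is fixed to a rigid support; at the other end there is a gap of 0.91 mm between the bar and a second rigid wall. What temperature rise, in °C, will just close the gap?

ΔT ≈ 34.5 °C

The gap closes when αΔT L = 0.91 mm, since the bar is still unstressed at that instant.
So ΔT = g/(αL) = 0.91/(16.5×10⁻⁶ × 1600) = 34.47 °C.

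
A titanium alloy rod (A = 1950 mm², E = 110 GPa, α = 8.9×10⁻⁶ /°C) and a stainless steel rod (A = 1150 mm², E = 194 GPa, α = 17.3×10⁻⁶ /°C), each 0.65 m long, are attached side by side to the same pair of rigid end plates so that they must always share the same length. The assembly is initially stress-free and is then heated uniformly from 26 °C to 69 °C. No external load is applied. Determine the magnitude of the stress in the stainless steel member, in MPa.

Both members must finish at the same length. With the larger α, the stainless steel tends to over-expand; the plates restrain it, putting the stainless steel in compression and the titanium alloy in tension. With no external load the two internal forces are equal and opposite, magnitude P.
Setting the final lengths equal and cancelling L: (α₁ − α₂)ΔT = P/(A₁E₁) + P/(A₂E₂).
|α₁ − α₂|·ΔT = 8.4×10⁻⁶ × 43 = 0.0003612.
1/(A₁E₁) + 1/(A₂E₂) = 1/(1950×110×10³) + 1/(1150×194×10³) = 9.144×10⁻⁹ N⁻¹.
So P = 0.0003612 / 9.144×10⁻⁹ = 39.5 kN.
σ_{stainless steel} = P/A₂ = 39500/1150 = 34.35 MPa, compressive.

σ ≈ 34.3 MPa (compressive)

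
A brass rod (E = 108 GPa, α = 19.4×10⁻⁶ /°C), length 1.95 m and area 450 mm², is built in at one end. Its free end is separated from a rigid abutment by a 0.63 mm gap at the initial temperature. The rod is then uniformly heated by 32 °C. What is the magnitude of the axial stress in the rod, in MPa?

σ ≈ 32.2 MPa (compressive)

Unrestrained expansion: δ_free = αΔT L = 19.4×10⁻⁶ × 32 × 1950 = 1.211 mm.
The gap closes (δ_free > 0.63 mm) and the wall then resists a further 1.211 − 0.63 = 0.5806 mm of expansion.
That suppressed elongation corresponds to σ = E·Δ/L = 108×10³ × 0.5806/1950 = 32.15 MPa.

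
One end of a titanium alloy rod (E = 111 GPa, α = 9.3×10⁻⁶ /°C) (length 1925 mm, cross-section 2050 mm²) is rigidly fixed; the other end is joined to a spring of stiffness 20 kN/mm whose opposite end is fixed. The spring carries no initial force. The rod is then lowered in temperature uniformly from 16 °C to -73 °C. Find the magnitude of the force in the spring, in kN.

P ≈ 27.3 kN

Free thermal contraction: δ_free = αΔT L = 9.3×10⁻⁶ × 89 × 1925 = 1.593 mm.
Let P be the tensile force in the spring. The rod extends elastically by PL/(AE) and the spring stretches by P/k; together these equal δ_free.
So P = δ_free / [L/(AE) + 1/k] = 1.593 / [ 1925/(2050×111×10³) + 1/(20×10³) ].
P = 1.593 / 5.846×10⁻⁵ = 27260 N.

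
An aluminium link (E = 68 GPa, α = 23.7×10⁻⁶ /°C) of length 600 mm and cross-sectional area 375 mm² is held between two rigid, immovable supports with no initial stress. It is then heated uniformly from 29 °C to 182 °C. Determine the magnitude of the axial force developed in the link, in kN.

P ≈ 92.5 kN (compressive)

With zero net strain, σ = E·αΔT = 68 GPa × 23.7×10⁻⁶ × 153 = 246.6 MPa.
Axial force P = σA = 246.6 × 375 = 92470 N = 92.47 kN, compressive.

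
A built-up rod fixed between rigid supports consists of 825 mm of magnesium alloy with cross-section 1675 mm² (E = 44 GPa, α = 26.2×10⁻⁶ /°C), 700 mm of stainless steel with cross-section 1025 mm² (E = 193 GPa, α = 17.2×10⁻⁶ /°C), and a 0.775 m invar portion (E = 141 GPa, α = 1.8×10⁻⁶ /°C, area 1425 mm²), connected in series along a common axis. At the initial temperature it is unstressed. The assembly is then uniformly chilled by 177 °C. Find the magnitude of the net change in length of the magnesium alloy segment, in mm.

|ΔL| ≈ 0.0901 mm

Free thermal contraction of the whole bar: Σ αᵢΔT Lᵢ = 26.2×10⁻⁶×177×825 + 17.2×10⁻⁶×177×700 + 1.8×10⁻⁶×177×775 = 6.204 mm.
The walls prevent any net length change, so an axial force P (same in every segment) develops. Compatibility: P · Σ Lᵢ/(AᵢEᵢ) = δ_free.
Σ Lᵢ/(AᵢEᵢ) = 825/(1675×44×10³) + 700/(1025×193×10³) + 775/(1425×141×10³) = 1.859×10⁻⁵ mm/N.
Hence P = δ_free / Σ(L/AE) = 6.204/1.859×10⁻⁵ = 333.7 kN (tensile).
For the magnesium alloy segment, free thermal change = 26.2×10⁻⁶×177×825 = 3.826 mm and elastic change from P = 333700×825/(1675×44×10³) = 3.736 mm; these oppose, so the net change is 0.0901 mm (segment shortens).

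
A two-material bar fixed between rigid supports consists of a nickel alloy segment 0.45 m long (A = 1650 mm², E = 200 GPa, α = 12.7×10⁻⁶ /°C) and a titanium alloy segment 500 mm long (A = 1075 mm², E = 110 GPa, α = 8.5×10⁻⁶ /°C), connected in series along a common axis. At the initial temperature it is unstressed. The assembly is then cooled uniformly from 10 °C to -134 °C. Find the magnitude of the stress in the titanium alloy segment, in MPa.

σ ≈ 239 MPa (tensile)

Free thermal contraction of the whole bar: Σ αᵢΔT Lᵢ = 12.7×10⁻⁶×144×450 + 8.5×10⁻⁶×144×500 = 1.435 mm.
The walls prevent any net length change, so an axial force P (same in every segment) develops. Compatibility: P · Σ Lᵢ/(AᵢEᵢ) = δ_free.
Σ Lᵢ/(AᵢEᵢ) = 450/(1650×200×10³) + 500/(1075×110×10³) = 5.592×10⁻⁶ mm/N.
So P = 1.435 / 5.592×10⁻⁶ = 256.6 kN, tensile.
σ_{titanium alloy} = P / A = 256600 / 1075 = 238.7 MPa.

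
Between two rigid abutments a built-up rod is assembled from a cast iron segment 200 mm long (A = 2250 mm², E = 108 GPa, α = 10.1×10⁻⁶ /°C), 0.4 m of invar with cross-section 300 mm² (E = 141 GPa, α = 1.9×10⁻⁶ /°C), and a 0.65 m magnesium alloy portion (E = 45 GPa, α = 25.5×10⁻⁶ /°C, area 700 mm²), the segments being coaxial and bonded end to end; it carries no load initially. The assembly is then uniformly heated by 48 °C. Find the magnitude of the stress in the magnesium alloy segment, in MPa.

σ ≈ 42.9 MPa (compressive)

Free thermal expansion of the whole bar: Σ αᵢΔT Lᵢ = 10.1×10⁻⁶×48×200 + 1.9×10⁻⁶×48×400 + 25.5×10⁻⁶×48×650 = 0.929 mm.
The rigid supports impose zero overall length change; the single axial force P common to all segments must satisfy P Σ Lᵢ/(AᵢEᵢ) = δ_free.
Σ Lᵢ/(AᵢEᵢ) = 200/(2250×108×10³) + 400/(300×141×10³) + 650/(700×45×10³) = 3.091×10⁻⁵ mm/N.
P = 0.929 / 3.091×10⁻⁵ = 30050 N = 30.05 kN, compressive.
σ_{magnesium alloy} = P / A = 30050 / 700 = 42.93 MPa.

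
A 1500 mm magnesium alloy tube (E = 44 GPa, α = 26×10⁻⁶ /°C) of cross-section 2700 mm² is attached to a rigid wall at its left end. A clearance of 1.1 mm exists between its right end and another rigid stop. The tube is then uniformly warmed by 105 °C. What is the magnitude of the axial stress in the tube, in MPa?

σ ≈ 87.9 MPa (compressive)

Unrestrained expansion: δ_free = αΔT L = 26×10⁻⁶ × 105 × 1500 = 4.095 mm.
After closing the 1.1 mm clearance, 4.095 − 1.1 = 2.995 mm of expansion remains to be suppressed by the wall.
That suppressed elongation corresponds to σ = E·Δ/L = 44×10³ × 2.995/1500 = 87.85 MPa.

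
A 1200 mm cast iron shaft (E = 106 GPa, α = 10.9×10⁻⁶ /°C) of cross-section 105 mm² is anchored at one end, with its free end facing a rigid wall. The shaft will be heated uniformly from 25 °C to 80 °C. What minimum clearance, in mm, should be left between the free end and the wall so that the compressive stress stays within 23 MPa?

With no wall the shaft would lengthen by αΔT L = 10.9×10⁻⁶ × 55 × 1200 = 0.7194 mm.
A stress of 23 MPa corresponds to the wall pushing the shaft back by σL/E = 23×1200/(106×10³) = 0.2604 mm.
The gap must absorb the remainder: g_min = 0.7194 − 0.2604 = 0.459 mm.

g ≈ 0.459 mm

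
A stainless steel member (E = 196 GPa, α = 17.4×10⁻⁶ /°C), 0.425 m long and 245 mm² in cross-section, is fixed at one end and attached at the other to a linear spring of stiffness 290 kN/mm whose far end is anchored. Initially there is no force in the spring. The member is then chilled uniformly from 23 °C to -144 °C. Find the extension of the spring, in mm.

δ ≈ 0.346 mm

If the spring were absent the member would shorten by αΔT L = 17.4×10⁻⁶ × 167 × 425 = 1.235 mm.
With a force P in the spring, the elastic change of the member is PL/(AE) and that of the spring is P/k; compatibility requires their sum to equal δ_free.
So P = δ_free / [L/(AE) + 1/k] = 1.235 / [ 425/(245×196×10³) + 1/(290×10³) ].
P = 1.235 / 1.23×10⁻⁵ = 100400 N.
Spring extension = P/k = 100400/(290×10³) = 0.3463 mm.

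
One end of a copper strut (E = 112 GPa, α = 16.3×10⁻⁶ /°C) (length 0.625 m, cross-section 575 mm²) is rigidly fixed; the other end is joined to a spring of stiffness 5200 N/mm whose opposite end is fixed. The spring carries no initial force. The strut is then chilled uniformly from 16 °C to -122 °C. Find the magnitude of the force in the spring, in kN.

Free thermal contraction: δ_free = αΔT L = 16.3×10⁻⁶ × 138 × 625 = 1.406 mm.
Let P be the tensile force in the spring. The strut extends elastically by PL/(AE) and the spring stretches by P/k; together these equal δ_free.
P [ L/(AE) + 1/k ] = δ_free → P [ 625/(575×112×10³) + 1/(5200) ] = 1.406.
P = 1.406 / 0.000202 = 6959 N.

P ≈ 6.96 kN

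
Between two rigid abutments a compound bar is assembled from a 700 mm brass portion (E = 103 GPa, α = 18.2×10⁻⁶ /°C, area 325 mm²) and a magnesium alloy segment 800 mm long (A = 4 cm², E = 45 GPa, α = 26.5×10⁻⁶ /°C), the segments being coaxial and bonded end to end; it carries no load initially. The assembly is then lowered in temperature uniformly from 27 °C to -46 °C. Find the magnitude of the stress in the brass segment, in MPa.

If the supports were absent, the total length change would be Σ αᵢΔT Lᵢ = 18.2×10⁻⁶×73×700 + 26.5×10⁻⁶×73×800 = 2.478 mm.
The walls prevent any net length change, so an axial force P (same in every segment) develops. Compatibility: P · Σ Lᵢ/(AᵢEᵢ) = δ_free.
Σ Lᵢ/(AᵢEᵢ) = 700/(325×103×10³) + 800/(400×45×10³) = 6.536×10⁻⁵ mm/N.
Hence P = δ_free / Σ(L/AE) = 2.478/6.536×10⁻⁵ = 37.91 kN (tensile).
σ_{brass} = P / A = 37910 / 325 = 116.6 MPa.

σ ≈ 117 MPa (tensile)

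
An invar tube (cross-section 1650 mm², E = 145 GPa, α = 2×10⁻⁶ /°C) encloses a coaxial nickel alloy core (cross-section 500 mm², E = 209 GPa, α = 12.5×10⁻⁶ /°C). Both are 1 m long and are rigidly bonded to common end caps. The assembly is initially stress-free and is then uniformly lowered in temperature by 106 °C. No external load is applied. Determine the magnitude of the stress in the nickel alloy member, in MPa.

Both members must finish at the same length. With the larger α, the nickel alloy tends to over-contract; the plates restrain it, putting the nickel alloy in tension and the invar in compression. With no external load the two internal forces are equal and opposite, magnitude P.
Compatibility of the two members (thermal + elastic change equal): (α₁ − α₂)ΔT = P·[1/(A₁E₁) + 1/(A₂E₂)].
|α₁ − α₂|·ΔT = 10.5×10⁻⁶ × 106 = 0.001113.
1/(A₁E₁) + 1/(A₂E₂) = 1/(1650×145×10³) + 1/(500×209×10³) = 1.375×10⁻⁸ N⁻¹.
So P = 0.001113 / 1.375×10⁻⁸ = 80.95 kN.
σ_{nickel alloy} = P/A₂ = 80950/500 = 161.9 MPa, tensile.

σ ≈ 162 MPa (tensile)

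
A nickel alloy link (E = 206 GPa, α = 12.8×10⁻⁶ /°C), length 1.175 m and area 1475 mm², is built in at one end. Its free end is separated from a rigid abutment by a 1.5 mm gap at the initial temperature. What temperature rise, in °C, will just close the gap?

Contact occurs when the free expansion equals the gap: αΔT L = 1.5 mm.
ΔT = 1.5 / (12.8×10⁻⁶ × 1175) = 99.73 °C.

ΔT ≈ 99.7 °C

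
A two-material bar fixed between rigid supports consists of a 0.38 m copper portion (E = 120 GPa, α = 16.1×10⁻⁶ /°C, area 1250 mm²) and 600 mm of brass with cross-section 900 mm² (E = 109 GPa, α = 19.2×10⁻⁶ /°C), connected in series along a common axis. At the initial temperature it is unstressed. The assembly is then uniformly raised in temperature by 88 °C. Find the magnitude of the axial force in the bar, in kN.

P ≈ 179 kN (compressive)

Free thermal expansion of the whole bar: Σ αᵢΔT Lᵢ = 16.1×10⁻⁶×88×380 + 19.2×10⁻⁶×88×600 = 1.552 mm.
The rigid supports impose zero overall length change; the single axial force P common to all segments must satisfy P Σ Lᵢ/(AᵢEᵢ) = δ_free.
Σ Lᵢ/(AᵢEᵢ) = 380/(1250×120×10³) + 600/(900×109×10³) = 8.65×10⁻⁶ mm/N.
P = 1.552 / 8.65×10⁻⁶ = 179400 N = 179.4 kN, compressive.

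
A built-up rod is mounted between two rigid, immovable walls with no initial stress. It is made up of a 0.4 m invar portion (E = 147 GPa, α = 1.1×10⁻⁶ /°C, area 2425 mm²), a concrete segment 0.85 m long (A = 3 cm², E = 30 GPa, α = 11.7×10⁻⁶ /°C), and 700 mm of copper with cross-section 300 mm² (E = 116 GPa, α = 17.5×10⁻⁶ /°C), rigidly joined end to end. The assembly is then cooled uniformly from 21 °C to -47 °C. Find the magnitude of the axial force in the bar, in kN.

If the supports were absent, the total length change would be Σ αᵢΔT Lᵢ = 1.1×10⁻⁶×68×400 + 11.7×10⁻⁶×68×850 + 17.5×10⁻⁶×68×700 = 1.539 mm.
The walls prevent any net length change, so an axial force P (same in every segment) develops. Compatibility: P · Σ Lᵢ/(AᵢEᵢ) = δ_free.
The series flexibility is Σ Lᵢ/(AᵢEᵢ) = 400/(2425×147×10³) + 850/(300×30×10³) + 700/(300×116×10³) = 0.0001157 mm/N.
So P = 1.539 / 0.0001157 = 13.31 kN, tensile.

P ≈ 13.3 kN (tensile)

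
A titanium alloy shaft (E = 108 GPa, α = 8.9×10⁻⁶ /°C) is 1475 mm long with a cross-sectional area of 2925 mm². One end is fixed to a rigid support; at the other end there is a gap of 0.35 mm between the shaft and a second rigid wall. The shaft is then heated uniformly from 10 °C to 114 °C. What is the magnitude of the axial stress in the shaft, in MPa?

σ ≈ 74.3 MPa (compressive)

Unrestrained expansion: δ_free = αΔT L = 8.9×10⁻⁶ × 104 × 1475 = 1.365 mm.
This exceeds the 0.35 mm gap, so the wall pushes back. The portion of expansion that must be recovered elastically is δ_free − gap = 1.365 − 0.35 = 1.015 mm.
So σ = E(δ_free − g)/L = 108×10³ × 1.015/1475 = 74.34 MPa.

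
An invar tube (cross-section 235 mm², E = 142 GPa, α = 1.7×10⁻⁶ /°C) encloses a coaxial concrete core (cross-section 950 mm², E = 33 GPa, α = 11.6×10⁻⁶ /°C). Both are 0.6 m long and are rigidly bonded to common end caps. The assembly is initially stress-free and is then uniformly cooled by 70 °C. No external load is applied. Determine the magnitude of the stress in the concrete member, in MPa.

σ ≈ 11.8 MPa (tensile)

Equilibrium of a rigid end plate with no external load gives equal and opposite internal forces ±P in the two members. Since α_{concrete} > α_{invar}, cooling drives the concrete into tension and the invar into compression.
Equating the net (thermal + elastic) strains gives |α₁ − α₂|·ΔT = P·[1/(A₁E₁) + 1/(A₂E₂)].
|α₁ − α₂|·ΔT = 9.9×10⁻⁶ × 70 = 0.000693.
1/(A₁E₁) + 1/(A₂E₂) = 1/(235×142×10³) + 1/(950×33×10³) = 6.186×10⁻⁸ N⁻¹.
So P = 0.000693 / 6.186×10⁻⁸ = 11.2 kN.
σ_{concrete} = P/A₂ = 11200/950 = 11.79 MPa, tensile.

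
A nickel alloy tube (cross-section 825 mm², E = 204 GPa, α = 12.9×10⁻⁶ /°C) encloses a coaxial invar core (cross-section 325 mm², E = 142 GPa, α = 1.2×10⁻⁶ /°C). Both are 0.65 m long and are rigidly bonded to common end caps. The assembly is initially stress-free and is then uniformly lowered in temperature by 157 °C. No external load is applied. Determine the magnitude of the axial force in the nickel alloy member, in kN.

P ≈ 66.5 kN (tensile in the nickel alloy)

Both members must finish at the same length. With the larger α, the nickel alloy tends to over-contract; the plates restrain it, putting the nickel alloy in tension and the invar in compression. With no external load the two internal forces are equal and opposite, magnitude P.
Setting the final lengths equal and cancelling L: (α₁ − α₂)ΔT = P/(A₁E₁) + P/(A₂E₂).
|α₁ − α₂|·ΔT = 11.7×10⁻⁶ × 157 = 0.001837.
1/(A₁E₁) + 1/(A₂E₂) = 1/(825×204×10³) + 1/(325×142×10³) = 2.761×10⁻⁸ N⁻¹.
So P = 0.001837 / 2.761×10⁻⁸ = 66.53 kN.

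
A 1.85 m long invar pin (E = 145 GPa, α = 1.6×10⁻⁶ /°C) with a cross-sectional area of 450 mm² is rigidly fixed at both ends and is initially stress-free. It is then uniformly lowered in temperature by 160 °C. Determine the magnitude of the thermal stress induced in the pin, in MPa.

The supports are rigid, so the total axial strain is zero. The restrained thermal strain is ε = αΔT = 1.6×10⁻⁶ × 160 = 256×10⁻⁶.
The stress required to suppress this strain is σ = Eε = 145×10³ × 256×10⁻⁶ = 37.12 MPa, tensile since the pin is trying to contract.

σ ≈ 37.1 MPa (tensile)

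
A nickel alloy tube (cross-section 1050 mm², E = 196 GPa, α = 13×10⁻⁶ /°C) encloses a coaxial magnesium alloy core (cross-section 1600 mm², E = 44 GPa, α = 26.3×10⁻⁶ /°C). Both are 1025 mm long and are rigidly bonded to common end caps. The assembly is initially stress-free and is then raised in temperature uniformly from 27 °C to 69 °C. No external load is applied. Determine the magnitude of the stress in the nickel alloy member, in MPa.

Equilibrium of a rigid end plate with no external load gives equal and opposite internal forces ±P in the two members. Since α_{magnesium alloy} > α_{nickel alloy}, heating drives the magnesium alloy into compression and the nickel alloy into tension.
Compatibility of the two members (thermal + elastic change equal): (α₁ − α₂)ΔT = P·[1/(A₁E₁) + 1/(A₂E₂)].
|α₁ − α₂|·ΔT = 13.3×10⁻⁶ × 42 = 0.0005586.
1/(A₁E₁) + 1/(A₂E₂) = 1/(1050×196×10³) + 1/(1600×44×10³) = 1.906×10⁻⁸ N⁻¹.
P = 0.0005586 / 1.906×10⁻⁸ = 29300 N = 29.3 kN.
σ_{nickel alloy} = P/A₁ = 29300/1050 = 27.91 MPa, tensile.

σ ≈ 27.9 MPa (tensile)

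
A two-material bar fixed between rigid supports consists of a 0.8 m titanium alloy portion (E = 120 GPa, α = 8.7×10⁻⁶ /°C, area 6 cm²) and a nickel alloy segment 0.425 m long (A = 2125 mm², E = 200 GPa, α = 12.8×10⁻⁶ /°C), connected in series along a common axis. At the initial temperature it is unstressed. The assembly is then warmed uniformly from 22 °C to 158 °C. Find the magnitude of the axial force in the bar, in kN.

If the supports were absent, the total length change would be Σ αᵢΔT Lᵢ = 8.7×10⁻⁶×136×800 + 12.8×10⁻⁶×136×425 = 1.686 mm.
Since the ends are fixed, an axial force P builds up, equal in every segment, with P · Σ Lᵢ/(AᵢEᵢ) = δ_free.
The series flexibility is Σ Lᵢ/(AᵢEᵢ) = 800/(600×120×10³) + 425/(2125×200×10³) = 1.211×10⁻⁵ mm/N.
So P = 1.686 / 1.211×10⁻⁵ = 139.2 kN, compressive.

P ≈ 139 kN (compressive)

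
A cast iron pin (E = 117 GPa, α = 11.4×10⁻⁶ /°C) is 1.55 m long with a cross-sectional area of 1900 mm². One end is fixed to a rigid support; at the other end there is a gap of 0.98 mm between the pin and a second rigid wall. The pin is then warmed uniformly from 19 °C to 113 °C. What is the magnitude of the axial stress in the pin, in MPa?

σ ≈ 51.4 MPa (compressive)

Free thermal elongation = αΔT L = 11.4×10⁻⁶ × 94 × 1550 = 1.661 mm.
After closing the 0.98 mm clearance, 1.661 − 0.98 = 0.681 mm of expansion remains to be suppressed by the wall.
Compatibility: PL/(AE) = 0.681 mm, so σ = P/A = E × (0.681/1550) = 51.4 MPa.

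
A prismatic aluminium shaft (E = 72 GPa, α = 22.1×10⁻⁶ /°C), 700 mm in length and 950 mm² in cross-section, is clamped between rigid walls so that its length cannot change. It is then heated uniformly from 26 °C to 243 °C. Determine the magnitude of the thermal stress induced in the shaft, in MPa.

σ ≈ 345 MPa (compressive)

The supports are rigid, so the total axial strain is zero. The restrained thermal strain is ε = αΔT = 22.1×10⁻⁶ × 217 = 4795.7×10⁻⁶.
σ = EαΔT = 72×10³ × 22.1×10⁻⁶ × 217 = 345.3 MPa (compressive; the shaft is trying to expand).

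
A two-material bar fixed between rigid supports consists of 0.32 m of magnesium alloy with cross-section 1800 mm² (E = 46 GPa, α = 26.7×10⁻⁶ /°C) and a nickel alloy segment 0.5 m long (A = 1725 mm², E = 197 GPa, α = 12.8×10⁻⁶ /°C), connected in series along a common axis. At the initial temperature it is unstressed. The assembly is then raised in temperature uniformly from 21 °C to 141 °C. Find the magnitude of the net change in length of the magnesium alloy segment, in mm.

|ΔL| ≈ 0.274 mm

With the walls removed the bar would change length by δ_free = Σ αᵢΔT Lᵢ = 26.7×10⁻⁶×120×320 + 12.8×10⁻⁶×120×500 = 1.793 mm.
Since the ends are fixed, an axial force P builds up, equal in every segment, with P · Σ Lᵢ/(AᵢEᵢ) = δ_free.
Σ Lᵢ/(AᵢEᵢ) = 320/(1800×46×10³) + 500/(1725×197×10³) = 5.336×10⁻⁶ mm/N.
So P = 1.793 / 5.336×10⁻⁶ = 336.1 kN, compressive.
For the magnesium alloy segment, free thermal change = 26.7×10⁻⁶×120×320 = 1.025 mm and elastic change from P = 336100×320/(1800×46×10³) = 1.299 mm; these oppose, so the net change is 0.274 mm (segment shortens).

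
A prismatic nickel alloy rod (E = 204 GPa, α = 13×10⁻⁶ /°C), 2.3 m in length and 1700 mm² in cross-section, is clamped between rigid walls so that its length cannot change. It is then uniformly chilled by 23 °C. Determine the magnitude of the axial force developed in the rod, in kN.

P ≈ 104 kN (tensile)

With zero net strain, σ = E·αΔT = 204 GPa × 13×10⁻⁶ × 23 = 61 MPa.
Axial force P = σA = 61 × 1700 = 103700 N = 103.7 kN, tensile.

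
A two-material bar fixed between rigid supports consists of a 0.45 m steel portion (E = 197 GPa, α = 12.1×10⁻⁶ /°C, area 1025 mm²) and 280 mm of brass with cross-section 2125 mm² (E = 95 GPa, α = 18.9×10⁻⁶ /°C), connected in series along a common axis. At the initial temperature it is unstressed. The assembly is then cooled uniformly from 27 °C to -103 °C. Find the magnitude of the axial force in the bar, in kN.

With the walls removed the bar would change length by δ_free = Σ αᵢΔT Lᵢ = 12.1×10⁻⁶×130×450 + 18.9×10⁻⁶×130×280 = 1.396 mm.
The walls prevent any net length change, so an axial force P (same in every segment) develops. Compatibility: P · Σ Lᵢ/(AᵢEᵢ) = δ_free.
The series flexibility is Σ Lᵢ/(AᵢEᵢ) = 450/(1025×197×10³) + 280/(2125×95×10³) = 3.616×10⁻⁶ mm/N.
P = 1.396 / 3.616×10⁻⁶ = 386100 N = 386.1 kN, tensile.

P ≈ 386 kN (tensile)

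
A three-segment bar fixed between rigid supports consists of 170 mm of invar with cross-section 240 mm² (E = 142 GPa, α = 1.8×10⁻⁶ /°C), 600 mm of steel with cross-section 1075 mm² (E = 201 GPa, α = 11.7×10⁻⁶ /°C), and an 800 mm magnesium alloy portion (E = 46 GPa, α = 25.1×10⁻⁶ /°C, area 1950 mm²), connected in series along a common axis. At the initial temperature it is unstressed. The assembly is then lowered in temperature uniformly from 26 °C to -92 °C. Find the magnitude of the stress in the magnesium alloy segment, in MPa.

If the supports were absent, the total length change would be Σ αᵢΔT Lᵢ = 1.8×10⁻⁶×118×170 + 11.7×10⁻⁶×118×600 + 25.1×10⁻⁶×118×800 = 3.234 mm.
The rigid supports impose zero overall length change; the single axial force P common to all segments must satisfy P Σ Lᵢ/(AᵢEᵢ) = δ_free.
Σ Lᵢ/(AᵢEᵢ) = 170/(240×142×10³) + 600/(1075×201×10³) + 800/(1950×46×10³) = 1.668×10⁻⁵ mm/N.
P = 3.234 / 1.668×10⁻⁵ = 193800 N = 193.8 kN, tensile.
σ_{magnesium alloy} = P / A = 193800 / 1950 = 99.4 MPa.

σ ≈ 99.4 MPa (tensile)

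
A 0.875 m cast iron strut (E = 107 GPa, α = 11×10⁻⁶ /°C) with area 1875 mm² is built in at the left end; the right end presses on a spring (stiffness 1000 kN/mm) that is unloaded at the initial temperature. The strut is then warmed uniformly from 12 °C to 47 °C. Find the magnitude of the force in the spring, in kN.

If the spring were absent the strut would lengthen by αΔT L = 11×10⁻⁶ × 35 × 875 = 0.3369 mm.
Let P be the compressive force at the spring. The strut shortens elastically by PL/(AE) and the spring compresses by P/k; together these equal δ_free.
P [ L/(AE) + 1/k ] = δ_free → P [ 875/(1875×107×10³) + 1/(1000×10³) ] = 0.3369.
P = 0.3369 / 5.361×10⁻⁶ = 62830 N.

P ≈ 62.8 kN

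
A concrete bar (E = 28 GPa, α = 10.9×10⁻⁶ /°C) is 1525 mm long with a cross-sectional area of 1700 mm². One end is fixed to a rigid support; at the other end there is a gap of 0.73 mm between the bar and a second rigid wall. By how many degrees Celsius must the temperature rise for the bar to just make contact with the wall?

Contact occurs when the free expansion equals the gap: αΔT L = 0.73 mm.
ΔT = 0.73 / (10.9×10⁻⁶ × 1525) = 43.92 °C.

ΔT ≈ 43.9 °C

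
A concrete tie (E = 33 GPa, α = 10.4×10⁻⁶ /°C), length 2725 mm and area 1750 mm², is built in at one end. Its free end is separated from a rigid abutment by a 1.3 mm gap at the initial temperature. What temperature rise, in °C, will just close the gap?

ΔT ≈ 45.9 °C

The gap closes when αΔT L = 1.3 mm, since the tie is still unstressed at that instant.
ΔT = 1.3 / (10.4×10⁻⁶ × 2725) = 45.87 °C.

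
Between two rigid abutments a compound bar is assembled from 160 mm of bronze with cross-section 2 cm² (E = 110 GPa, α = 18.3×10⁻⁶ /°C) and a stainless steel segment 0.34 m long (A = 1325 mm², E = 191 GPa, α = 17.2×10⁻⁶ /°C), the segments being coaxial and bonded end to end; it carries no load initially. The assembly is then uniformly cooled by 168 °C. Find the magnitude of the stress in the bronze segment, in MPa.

σ ≈ 856 MPa (tensile)

With the walls removed the bar would change length by δ_free = Σ αᵢΔT Lᵢ = 18.3×10⁻⁶×168×160 + 17.2×10⁻⁶×168×340 = 1.474 mm.
The rigid supports impose zero overall length change; the single axial force P common to all segments must satisfy P Σ Lᵢ/(AᵢEᵢ) = δ_free.
The series flexibility is Σ Lᵢ/(AᵢEᵢ) = 160/(200×110×10³) + 340/(1325×191×10³) = 8.616×10⁻⁶ mm/N.
Hence P = δ_free / Σ(L/AE) = 1.474/8.616×10⁻⁶ = 171.1 kN (tensile).
σ_{bronze} = P / A = 171100 / 200 = 855.6 MPa.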